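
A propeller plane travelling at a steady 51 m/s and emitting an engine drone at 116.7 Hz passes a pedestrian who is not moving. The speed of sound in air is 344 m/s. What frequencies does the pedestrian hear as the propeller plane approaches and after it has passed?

Approaching: f₁ = f · v/(v − v_s) = 116.7 × 344/293 ≈ 137 Hz.
Receding: f₂ = f · v/(v + v_s) = 116.7 × 344/395 ≈ 102 Hz.

137 Hz approaching; 102 Hz receding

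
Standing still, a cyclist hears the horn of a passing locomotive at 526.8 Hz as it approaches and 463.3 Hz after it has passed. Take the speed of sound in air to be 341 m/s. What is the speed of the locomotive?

f₁/f₂ = (v + v_s)/(v − v_s), so v_s = v · (f₁ − f₂)/(f₁ + f₂).
v_s = 341 × (526.8 − 463.3)/(526.8 + 463.3) = 341 × 63.5/990.1 ≈ 21.9 m/s.

21.9 m/s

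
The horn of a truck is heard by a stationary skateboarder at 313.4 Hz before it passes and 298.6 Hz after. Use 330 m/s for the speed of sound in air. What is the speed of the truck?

f₁/f₂ = (v + v_s)/(v − v_s), so v_s = v · (f₁ − f₂)/(f₁ + f₂).
v_s = 330 × (313.4 − 298.6)/(313.4 + 298.6) = 330 × 14.8/612.0 ≈ 8.0 m/s.

8.0 m/s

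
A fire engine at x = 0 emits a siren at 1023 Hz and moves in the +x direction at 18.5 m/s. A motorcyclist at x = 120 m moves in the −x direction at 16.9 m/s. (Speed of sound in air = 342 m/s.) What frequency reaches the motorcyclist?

1135 Hz

The observer lies on the +x side, so the source is heading toward the observer and the observer is heading toward the source.
With source approaching and observer approaching, f' = f · (v + v_o)/(v − v_s).
f' = 1023 × (342 + 16.9)/(342 − 18.5) = 1023 × 358.9/323.5 ≈ 1135 Hz.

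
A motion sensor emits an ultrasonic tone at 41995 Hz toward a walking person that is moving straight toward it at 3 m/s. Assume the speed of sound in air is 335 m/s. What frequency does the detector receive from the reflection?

42754 Hz

The walking person first receives the wave as a moving observer: f₁ = f₀ · (v + u)/v = 41995 × (335 + 3)/335 ≈ 42371 Hz.
On reflection it acts as a source moving toward the stationary detector: f₂ = f₁ · v/(v − u) = 42371 × 335/332 ≈ 42754 Hz.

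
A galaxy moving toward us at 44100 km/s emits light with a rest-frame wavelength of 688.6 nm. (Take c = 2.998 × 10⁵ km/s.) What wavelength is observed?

β = v/c = 44100/299800 = 0.1471.
Relativistic Doppler for wavelength: λ' = λ₀ · √((1 − β)/(1 + β)).
λ' = 688.6 × √(0.8529/1.1471) = 688.6 × 0.86228 ≈ 593.8 nm.

593.8 nm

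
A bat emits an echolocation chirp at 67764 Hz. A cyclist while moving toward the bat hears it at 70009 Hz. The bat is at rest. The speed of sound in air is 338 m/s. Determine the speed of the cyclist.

11.2 m/s

f' = f · (v + v_o)/v ⇒ v_o = v · |f'/f − 1|.
v_o = 338 × |70009/67764 − 1| = 338 × 0.03313 ≈ 11.2 m/s.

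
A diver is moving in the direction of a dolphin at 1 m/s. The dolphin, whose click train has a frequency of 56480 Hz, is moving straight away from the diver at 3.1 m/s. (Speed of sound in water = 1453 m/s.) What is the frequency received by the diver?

56399 Hz

Both move, so f' = f · (v + v_o)/(v + v_s).
f' = 56480 × (1453 + 1)/(1453 + 3.1) = 56480 × 1454/1456.1 ≈ 56399 Hz.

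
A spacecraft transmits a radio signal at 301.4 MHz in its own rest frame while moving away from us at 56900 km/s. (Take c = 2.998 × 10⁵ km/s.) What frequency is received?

248.7 MHz

β = v/c = 56900/299800 = 0.1898.
Relativistic Doppler for frequency: f' = f₀ · √((1 − β)/(1 + β)).
f' = 301.4 × √(0.8102/1.1898) = 301.4 × 0.82521 ≈ 248.7 MHz.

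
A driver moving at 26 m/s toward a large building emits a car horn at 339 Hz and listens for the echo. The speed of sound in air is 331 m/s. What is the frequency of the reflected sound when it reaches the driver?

397 Hz

The large building receives the sound from a moving source: f₁ = f₀ · v/(v − v_e) = 339 × 331/305 ≈ 368 Hz.
On the return leg the driver is a moving observer: f₂ = f₁ · (v + v_e)/v = 368 × 357/331 ≈ 397 Hz.
Equivalently f₂ = f₀ · (v + v_e)/(v − v_e).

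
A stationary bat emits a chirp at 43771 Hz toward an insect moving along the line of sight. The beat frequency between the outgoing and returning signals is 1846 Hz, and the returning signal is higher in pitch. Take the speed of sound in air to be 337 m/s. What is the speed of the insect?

Double Doppler shift off a moving reflector: f₂ = f₀ · (v + u)/(v − u) (u > 0 toward emitter).
Returning signal is higher, so f₂ = f₀ + Δf = 43771 + 1846 = 45617 Hz.
Rearranging, u = v · (f₂ − f₀)/(f₂ + f₀) = 337 × 1846/89388 ≈ 7.0 m/s.
So the insect is moving at 7.0 m/s toward the emitter.

7.0 m/s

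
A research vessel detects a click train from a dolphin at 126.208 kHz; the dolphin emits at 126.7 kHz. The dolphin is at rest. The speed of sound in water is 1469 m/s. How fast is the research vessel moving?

5.7 m/s

f' < f, so the research vessel is receding.
f' = f · (v − v_o)/v ⇒ v_o = v · |f'/f − 1|.
v_o = 1469 × |126.208/126.7 − 1| = 1469 × 0.003883 ≈ 5.7 m/s.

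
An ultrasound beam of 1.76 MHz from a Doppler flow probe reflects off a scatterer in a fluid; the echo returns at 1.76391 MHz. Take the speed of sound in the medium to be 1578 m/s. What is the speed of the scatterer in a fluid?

Double Doppler shift off a moving reflector: f₂ = f₀ · (v + u)/(v − u) (u > 0 toward emitter).
Rearranging, u = v · (f₂ − f₀)/(f₂ + f₀) = 1578 × 0.00391/3.52391 ≈ 1.75 m/s.
So the scatterer in a fluid is moving at 1.75 m/s toward the emitter.

1.75 m/s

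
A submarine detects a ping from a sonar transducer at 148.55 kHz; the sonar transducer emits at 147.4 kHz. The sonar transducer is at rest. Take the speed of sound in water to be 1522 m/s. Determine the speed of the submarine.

f' > f, so the submarine is approaching.
f' = f · (v + v_o)/v ⇒ v_o = v · |f'/f − 1|.
v_o = 1522 × |148.55/147.4 − 1| = 1522 × 0.007802 ≈ 11.9 m/s.

11.9 m/s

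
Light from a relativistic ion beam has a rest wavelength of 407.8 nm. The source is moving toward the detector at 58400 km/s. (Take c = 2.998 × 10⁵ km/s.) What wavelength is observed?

334.8 nm

β = v/c = 58400/299800 = 0.1948.
Relativistic Doppler for wavelength: λ' = λ₀ · √((1 − β)/(1 + β)).
λ' = 407.8 × √(0.8052/1.1948) = 407.8 × 0.82093 ≈ 334.8 nm.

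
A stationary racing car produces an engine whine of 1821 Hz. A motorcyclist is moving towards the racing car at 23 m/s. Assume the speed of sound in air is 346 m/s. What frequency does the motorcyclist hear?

1942 Hz

Moving observer, stationary source: f' = f · (v + v_o)/v.
f' = 1821 × (346 + 23)/346 = 1821 × 369/346 ≈ 1942 Hz.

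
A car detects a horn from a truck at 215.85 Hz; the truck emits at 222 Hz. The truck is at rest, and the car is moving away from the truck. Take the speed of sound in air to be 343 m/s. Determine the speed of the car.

9.5 m/s

f' = f · (v − v_o)/v ⇒ v_o = v · |f'/f − 1|.
v_o = 343 × |215.85/222 − 1| = 343 × 0.0277 ≈ 9.5 m/s.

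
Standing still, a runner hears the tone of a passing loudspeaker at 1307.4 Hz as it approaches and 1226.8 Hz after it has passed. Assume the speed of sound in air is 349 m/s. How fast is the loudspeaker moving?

f₁/f₂ = (v + v_s)/(v − v_s), so v_s = v · (f₁ − f₂)/(f₁ + f₂).
v_s = 349 × (1307.4 − 1226.8)/(1307.4 + 1226.8) = 349 × 80.6/2534.2 ≈ 11.1 m/s.

11.1 m/s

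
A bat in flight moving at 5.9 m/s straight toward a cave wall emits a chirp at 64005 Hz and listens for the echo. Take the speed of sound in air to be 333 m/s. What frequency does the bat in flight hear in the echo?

The cave wall receives the sound from a moving source: f₁ = f₀ · v/(v − v_e) = 64005 × 333/327.1 ≈ 65159 Hz.
On the return leg the bat in flight is a moving observer: f₂ = f₁ · (v + v_e)/v = 65159 × 338.9/333 ≈ 66314 Hz.

66314 Hz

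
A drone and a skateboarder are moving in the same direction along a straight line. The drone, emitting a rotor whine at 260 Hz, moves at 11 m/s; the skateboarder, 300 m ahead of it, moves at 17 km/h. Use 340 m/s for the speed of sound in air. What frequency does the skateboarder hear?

265 Hz

17 km/h = 4.722 m/s.
The skateboarder is ahead, so the drone is moving toward it while the skateboarder is moving away from the drone.
With source approaching and observer receding, f' = f · (v − v_o)/(v − v_s).
f' = 260 × (340 − 4.722)/(340 − 11) = 260 × 335.28/329 ≈ 265 Hz.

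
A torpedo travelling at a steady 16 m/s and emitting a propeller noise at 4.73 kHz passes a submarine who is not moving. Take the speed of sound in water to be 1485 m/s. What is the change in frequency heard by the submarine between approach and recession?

0.102 kHz

Approaching: f₁ = f · v/(v − v_s) = 4.73 × 1485/1469 ≈ 4.782 kHz.
Receding: f₂ = f · v/(v + v_s) = 4.73 × 1485/1501 ≈ 4.680 kHz.
Drop: f₁ − f₂ = 2f·v·v_s/(v² − v_s²) = 2 × 4.73 × 1485 × 16/(1485² − 16²) ≈ 0.102 kHz.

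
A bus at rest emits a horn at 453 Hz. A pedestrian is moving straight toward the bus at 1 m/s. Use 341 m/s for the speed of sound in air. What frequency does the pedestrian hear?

454 Hz

Only the observer moves, toward the source, so f' = f · (v + v_o)/v.
f' = 453 × (341 + 1)/341 = 453 × 342/341 ≈ 454 Hz.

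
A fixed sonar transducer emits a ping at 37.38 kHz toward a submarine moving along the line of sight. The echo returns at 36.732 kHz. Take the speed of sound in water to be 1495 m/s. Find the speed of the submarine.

13.1 m/s

Double Doppler shift off a moving reflector: f₂ = f₀ · (v + u)/(v − u) (u > 0 toward emitter).
Rearranging, u = v · (f₂ − f₀)/(f₂ + f₀) = 1495 × -0.648/74.112 ≈ -13.1 m/s.
So the submarine is moving at 13.1 m/s away from the emitter.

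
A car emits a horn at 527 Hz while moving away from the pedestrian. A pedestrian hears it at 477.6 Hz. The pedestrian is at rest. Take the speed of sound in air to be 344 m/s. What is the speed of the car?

36 m/s

f' = f · v/(v + v_s) ⇒ v_s = v · |1 − f/f'|.
v_s = 344 × |1 − 527/477.6| = 344 × 0.1034 ≈ 36 m/s.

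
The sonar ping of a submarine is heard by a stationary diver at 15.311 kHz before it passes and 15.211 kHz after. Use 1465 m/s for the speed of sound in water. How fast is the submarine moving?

4.8 m/s

f₁/f₂ = (v + v_s)/(v − v_s), so v_s = v · (f₁ − f₂)/(f₁ + f₂).
v_s = 1465 × (15.311 − 15.211)/(15.311 + 15.211) = 1465 × 0.100/30.522 ≈ 4.8 m/s.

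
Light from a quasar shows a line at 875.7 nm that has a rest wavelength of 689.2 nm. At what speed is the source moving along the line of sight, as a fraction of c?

0.235c

λ'/λ₀ = 1.2706 > 1 (redshift), so the source is receding.
λ'/λ₀ = √((1 + β)/(1 − β)) for a receding source ⇒ β = (r² − 1)/(r² + 1) with r = λ'/λ₀.
β = (1.6144 − 1)/(1.6144 + 1) ≈ 0.235.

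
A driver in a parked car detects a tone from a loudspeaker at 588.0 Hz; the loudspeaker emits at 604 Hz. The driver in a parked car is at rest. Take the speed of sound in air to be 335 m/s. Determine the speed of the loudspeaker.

f' < f, so the loudspeaker is receding.
f' = f · v/(v + v_s) ⇒ v_s = v · |1 − f/f'|.
v_s = 335 × |1 − 604/588.0| = 335 × 0.02721 ≈ 9.1 m/s.

9.1 m/s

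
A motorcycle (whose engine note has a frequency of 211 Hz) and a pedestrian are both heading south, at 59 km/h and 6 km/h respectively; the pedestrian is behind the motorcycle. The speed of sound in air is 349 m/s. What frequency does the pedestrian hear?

59 km/h = 16.39 m/s; 6 km/h = 1.667 m/s.
The pedestrian is behind, so the motorcycle is moving away from it while the pedestrian is moving toward the motorcycle.
With source receding and observer approaching, f' = f · (v + v_o)/(v + v_s).
f' = 211 × (349 + 1.667)/(349 + 16.39) = 211 × 350.67/365.39 ≈ 202 Hz.

202 Hz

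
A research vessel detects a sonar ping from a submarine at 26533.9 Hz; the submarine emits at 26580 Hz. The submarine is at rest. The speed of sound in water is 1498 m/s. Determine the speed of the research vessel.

2.60 m/s

f' < f, so the research vessel is receding.
f' = f · (v − v_o)/v ⇒ v_o = v · |f'/f − 1|.
v_o = 1498 × |26533.9/26580 − 1| = 1498 × 0.001734 ≈ 2.60 m/s.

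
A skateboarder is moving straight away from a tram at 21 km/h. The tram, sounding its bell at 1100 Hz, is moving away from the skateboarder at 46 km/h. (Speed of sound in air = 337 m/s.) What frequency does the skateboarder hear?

46 km/h = 12.78 m/s; 21 km/h = 5.833 m/s.
With source receding and observer receding, f' = f · (v − v_o)/(v + v_s).
f' = 1100 × (337 − 5.833)/(337 + 12.78) = 1100 × 331.17/349.78 ≈ 1041 Hz.

1041 Hz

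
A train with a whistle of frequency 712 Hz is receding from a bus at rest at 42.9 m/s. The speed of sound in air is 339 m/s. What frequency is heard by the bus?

With the source moving away from a stationary observer, f' = f · v/(v + v_s).
f' = 712 × 339/(339 + 42.9) = 712 × 339/381.9 ≈ 632 Hz.

632 Hz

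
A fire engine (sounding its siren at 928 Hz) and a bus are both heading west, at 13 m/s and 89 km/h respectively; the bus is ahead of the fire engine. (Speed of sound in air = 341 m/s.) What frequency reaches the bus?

895 Hz

89 km/h = 24.72 m/s.
The bus is ahead, so the fire engine is moving toward it while the bus is moving away from the fire engine.
Both move, so f' = f · (v − v_o)/(v − v_s).
f' = 928 × (341 − 24.72)/(341 − 13) = 928 × 316.28/328 ≈ 895 Hz.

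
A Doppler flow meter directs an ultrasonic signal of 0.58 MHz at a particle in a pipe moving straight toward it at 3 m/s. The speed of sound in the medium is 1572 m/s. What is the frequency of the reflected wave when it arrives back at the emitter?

0.5822 MHz

The particle in a pipe first receives the wave as a moving observer: f₁ = f₀ · (v + u)/v = 0.58 × (1572 + 3)/1572 ≈ 0.5811 MHz.
The reflection then acts as a moving source: f₂ = f₁ · v/(v − u) ≈ 0.5822 MHz.
Equivalently f₂ = f₀ · (v + u)/(v − u).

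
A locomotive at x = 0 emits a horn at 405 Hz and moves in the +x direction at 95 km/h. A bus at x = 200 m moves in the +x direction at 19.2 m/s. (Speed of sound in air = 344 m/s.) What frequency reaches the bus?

95 km/h = 26.39 m/s.
The observer lies on the +x side, so the source is heading toward the observer and the observer is heading away from the source.
With source approaching and observer receding, f' = f · (v − v_o)/(v − v_s).
f' = 405 × (344 − 19.2)/(344 − 26.39) = 405 × 324.8/317.61 ≈ 414 Hz.

414 Hz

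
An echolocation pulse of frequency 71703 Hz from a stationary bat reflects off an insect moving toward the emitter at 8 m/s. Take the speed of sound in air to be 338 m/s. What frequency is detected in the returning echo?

75180 Hz

At the insect (a moving observer), f₁ = f₀ · (v + u)/v = 71703 × 346/338 ≈ 73400 Hz.
On reflection it acts as a source moving toward the stationary detector: f₂ = f₁ · v/(v − u) = 73400 × 338/330 ≈ 75180 Hz.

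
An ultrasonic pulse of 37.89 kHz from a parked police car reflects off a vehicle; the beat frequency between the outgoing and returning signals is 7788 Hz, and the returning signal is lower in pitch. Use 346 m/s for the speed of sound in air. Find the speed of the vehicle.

40 m/s

Double Doppler shift off a moving reflector: f₂ = f₀ · (v + u)/(v − u) (u > 0 toward emitter).
Returning signal is lower, so f₂ = f₀ − Δf = 37890 − 7788 = 30102 Hz.
Rearranging, u = v · (f₂ − f₀)/(f₂ + f₀) = 346 × -7788/67992 ≈ -40 m/s.
So the vehicle is moving at 40 m/s away from the emitter.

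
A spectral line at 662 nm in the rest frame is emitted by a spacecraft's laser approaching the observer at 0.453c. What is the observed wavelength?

406.2 nm

Relativistic Doppler for wavelength: λ' = λ₀ · √((1 − β)/(1 + β)).
λ' = 662 × √(0.5470/1.4530) = 662 × 0.61357 ≈ 406.2 nm.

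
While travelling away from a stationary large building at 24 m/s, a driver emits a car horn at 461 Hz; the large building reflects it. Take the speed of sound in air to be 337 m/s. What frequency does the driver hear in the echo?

The large building receives the sound from a moving source: f₁ = f₀ · v/(v + v_e) = 461 × 337/361 ≈ 430 Hz.
On the return leg the driver is a moving observer: f₂ = f₁ · (v − v_e)/v = 430 × 313/337 ≈ 400 Hz.

400 Hz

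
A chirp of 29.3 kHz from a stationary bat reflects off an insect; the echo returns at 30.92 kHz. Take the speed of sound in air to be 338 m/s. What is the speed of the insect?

Double Doppler shift off a moving reflector: f₂ = f₀ · (v + u)/(v − u) (u > 0 toward emitter).
Rearranging, u = v · (f₂ − f₀)/(f₂ + f₀) = 338 × 1.62/60.22 ≈ 9.1 m/s.
So the insect is moving at 9.1 m/s toward the emitter.

9.1 m/s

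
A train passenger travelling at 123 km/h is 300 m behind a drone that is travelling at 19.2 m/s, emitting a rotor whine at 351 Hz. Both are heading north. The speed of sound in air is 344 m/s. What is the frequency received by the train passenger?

123 km/h = 34.17 m/s.
The train passenger is behind, so the drone is moving away from it while the train passenger is moving toward the drone.
Both move, so f' = f · (v + v_o)/(v + v_s).
f' = 351 × (344 + 34.17)/(344 + 19.2) = 351 × 378.17/363.2 ≈ 365 Hz.

365 Hz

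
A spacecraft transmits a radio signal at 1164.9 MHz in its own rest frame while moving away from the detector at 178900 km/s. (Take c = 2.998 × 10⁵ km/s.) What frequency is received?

585.4 MHz

β = v/c = 178900/299800 = 0.5967.
Relativistic Doppler for frequency: f' = f₀ · √((1 − β)/(1 + β)).
f' = 1164.9 × √(0.4033/1.5967) = 1164.9 × 0.50255 ≈ 585.4 MHz.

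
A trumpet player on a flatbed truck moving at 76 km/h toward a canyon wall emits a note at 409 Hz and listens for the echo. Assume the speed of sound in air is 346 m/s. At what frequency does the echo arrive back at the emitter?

462 Hz

76 km/h = 21.11 m/s.
The canyon wall receives the sound from a moving source: f₁ = f₀ · v/(v − v_e) = 409 × 346/324.89 ≈ 436 Hz.
On the return leg the trumpet player on a flatbed truck is a moving observer: f₂ = f₁ · (v + v_e)/v = 436 × 367.11/346 ≈ 462 Hz.
Equivalently f₂ = f₀ · (v + v_e)/(v − v_e).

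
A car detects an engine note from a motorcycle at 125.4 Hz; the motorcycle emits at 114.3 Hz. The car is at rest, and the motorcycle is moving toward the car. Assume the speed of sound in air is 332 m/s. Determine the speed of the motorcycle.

29 m/s

f' = f · v/(v − v_s) ⇒ v_s = v · |1 − f/f'|.
v_s = 332 × |1 − 114.3/125.4| = 332 × 0.08852 ≈ 29 m/s.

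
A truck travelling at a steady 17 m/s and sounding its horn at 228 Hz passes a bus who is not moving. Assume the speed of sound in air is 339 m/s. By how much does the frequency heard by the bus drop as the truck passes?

22.9 Hz

Approaching: f₁ = f · v/(v − v_s) = 228 × 339/322 ≈ 240.0 Hz.
Receding: f₂ = f · v/(v + v_s) = 228 × 339/356 ≈ 217.1 Hz.
Drop: f₁ − f₂ = 2f·v·v_s/(v² − v_s²) = 2 × 228 × 339 × 17/(339² − 17²) ≈ 22.9 Hz.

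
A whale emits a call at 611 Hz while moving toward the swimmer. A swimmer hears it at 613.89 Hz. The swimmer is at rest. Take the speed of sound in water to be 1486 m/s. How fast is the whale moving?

7.0 m/s

f' = f · v/(v − v_s) ⇒ v_s = v · |1 − f/f'|.
v_s = 1486 × |1 − 611/613.89| = 1486 × 0.004708 ≈ 7.0 m/s.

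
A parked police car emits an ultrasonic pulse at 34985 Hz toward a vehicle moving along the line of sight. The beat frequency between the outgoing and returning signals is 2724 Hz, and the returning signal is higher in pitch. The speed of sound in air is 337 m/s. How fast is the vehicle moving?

Double Doppler shift off a moving reflector: f₂ = f₀ · (v + u)/(v − u) (u > 0 toward emitter).
Returning signal is higher, so f₂ = f₀ + Δf = 34985 + 2724 = 37709 Hz.
Rearranging, u = v · (f₂ − f₀)/(f₂ + f₀) = 337 × 2724/72694 ≈ 12.6 m/s.
So the vehicle is moving at 12.6 m/s toward the emitter.

12.6 m/s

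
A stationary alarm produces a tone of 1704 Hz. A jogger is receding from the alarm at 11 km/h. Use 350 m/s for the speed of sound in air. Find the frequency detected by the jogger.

11 km/h = 3.056 m/s.
Moving observer, stationary source: f' = f · (v − v_o)/v.
f' = 1704 × (350 − 3.056)/350 = 1704 × 346.94/350 ≈ 1689 Hz.

1689 Hz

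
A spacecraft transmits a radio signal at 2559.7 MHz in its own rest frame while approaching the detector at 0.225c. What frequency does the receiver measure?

Relativistic Doppler for frequency: f' = f₀ · √((1 + β)/(1 − β)).
f' = 2559.7 × √(1.2250/0.7750) = 2559.7 × 1.25724 ≈ 3218.1 MHz.

3218.1 MHz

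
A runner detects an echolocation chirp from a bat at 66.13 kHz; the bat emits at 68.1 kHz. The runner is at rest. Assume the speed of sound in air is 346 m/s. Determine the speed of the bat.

10.3 m/s

f' < f, so the bat is receding.
f' = f · v/(v + v_s) ⇒ v_s = v · |1 − f/f'|.
v_s = 346 × |1 − 68.1/66.13| = 346 × 0.02979 ≈ 10.3 m/s.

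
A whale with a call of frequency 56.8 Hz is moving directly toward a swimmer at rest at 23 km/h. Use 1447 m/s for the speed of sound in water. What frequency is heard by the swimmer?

23 km/h = 6.389 m/s.
Moving source, stationary observer: f' = f · v/(v − v_s) since the source is approaching.
f' = 56.8 × 1447/(1447 − 6.389) = 56.8 × 1447/1441 ≈ 57.1 Hz.

57.1 Hz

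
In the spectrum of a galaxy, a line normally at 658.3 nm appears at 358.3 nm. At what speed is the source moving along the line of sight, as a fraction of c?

0.543c

λ'/λ₀ = 0.5443 < 1 (blueshift), so the source is approaching.
λ'/λ₀ = √((1 − β)/(1 + β)) for an approaching source ⇒ β = (1 − r²)/(1 + r²) with r = λ'/λ₀.
β = (1 − 0.2962)/(1 + 0.2962) ≈ 0.543.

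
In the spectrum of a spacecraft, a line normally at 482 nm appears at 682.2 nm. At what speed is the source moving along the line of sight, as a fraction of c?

λ'/λ₀ = 1.4154 > 1 (redshift), so the source is receding.
λ'/λ₀ = √((1 + β)/(1 − β)) for a receding source ⇒ β = (r² − 1)/(r² + 1) with r = λ'/λ₀.
β = (2.0032 − 1)/(2.0032 + 1) ≈ 0.334.

0.334c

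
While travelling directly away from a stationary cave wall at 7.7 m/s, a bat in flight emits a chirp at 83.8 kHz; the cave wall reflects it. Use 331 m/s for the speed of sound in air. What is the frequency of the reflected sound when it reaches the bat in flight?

The cave wall receives the sound from a moving source: f₁ = f₀ · v/(v + v_e) = 83.8 × 331/338.7 ≈ 81.9 kHz.
On the return leg the bat in flight is a moving observer: f₂ = f₁ · (v − v_e)/v = 81.9 × 323.3/331 ≈ 80.0 kHz.
Equivalently f₂ = f₀ · (v − v_e)/(v + v_e).

80.0 kHz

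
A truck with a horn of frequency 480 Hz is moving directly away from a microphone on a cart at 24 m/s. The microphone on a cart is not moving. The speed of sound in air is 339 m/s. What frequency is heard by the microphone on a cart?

Only the source moves, away from the listener, so f' = f · v/(v + v_s).
f' = 480 × 339/(339 + 24) = 480 × 339/363 ≈ 448 Hz.

448 Hz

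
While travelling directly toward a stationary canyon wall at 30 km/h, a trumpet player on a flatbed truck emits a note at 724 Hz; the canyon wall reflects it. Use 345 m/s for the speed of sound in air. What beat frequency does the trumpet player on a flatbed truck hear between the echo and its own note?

30 km/h = 8.333 m/s.
The canyon wall receives the sound from a moving source: f₁ = f₀ · v/(v − v_e) = 724 × 345/336.67 ≈ 741.9 Hz.
On the return leg the trumpet player on a flatbed truck is a moving observer: f₂ = f₁ · (v + v_e)/v = 741.9 × 353.33/345 ≈ 759.8 Hz.
Beat against the emitted tone: |f₂ − f₀| = 2v_e·f₀/(v − v_e) = 2 × 8.333 × 724/336.67 ≈ 35.8 Hz.

35.8 Hz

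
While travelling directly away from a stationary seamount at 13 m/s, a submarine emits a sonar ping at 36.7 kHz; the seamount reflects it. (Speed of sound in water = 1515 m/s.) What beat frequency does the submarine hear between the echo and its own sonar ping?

624 Hz

The seamount receives the sound from a moving source: f₁ = f₀ · v/(v + v_e) = 36.7 × 1515/1528 ≈ 36.388 kHz.
On the return leg the submarine is a moving observer: f₂ = f₁ · (v − v_e)/v = 36.388 × 1502/1515 ≈ 36.076 kHz.
Equivalently f₂ = f₀ · (v − v_e)/(v + v_e).
Beat against the emitted tone (with f₀ = 36700 Hz): |f₂ − f₀| = 2v_e·f₀/(v + v_e) = 2 × 13 × 36700/1528 ≈ 624 Hz.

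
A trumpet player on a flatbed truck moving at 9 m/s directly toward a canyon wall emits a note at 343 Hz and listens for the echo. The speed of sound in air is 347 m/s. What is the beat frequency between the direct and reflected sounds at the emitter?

The canyon wall receives the sound from a moving source: f₁ = f₀ · v/(v − v_e) = 343 × 347/338 ≈ 352.13 Hz.
On the return leg the trumpet player on a flatbed truck is a moving observer: f₂ = f₁ · (v + v_e)/v = 352.13 × 356/347 ≈ 361.27 Hz.
Beat against the emitted tone: |f₂ − f₀| = 2v_e·f₀/(v − v_e) = 2 × 9 × 343/338 ≈ 18.3 Hz.

18.3 Hz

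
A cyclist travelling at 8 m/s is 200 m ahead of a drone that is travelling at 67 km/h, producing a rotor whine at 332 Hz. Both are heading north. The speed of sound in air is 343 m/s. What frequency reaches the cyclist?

67 km/h = 18.61 m/s.
The cyclist is ahead, so the drone is moving toward it while the cyclist is moving away from the drone.
General Doppler shift: f' = f · (v − v_o)/(v − v_s).
f' = 332 × (343 − 8)/(343 − 18.61) = 332 × 335/324.39 ≈ 343 Hz.

343 Hz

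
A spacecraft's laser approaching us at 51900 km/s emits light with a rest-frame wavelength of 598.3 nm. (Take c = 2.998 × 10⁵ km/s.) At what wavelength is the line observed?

β = v/c = 51900/299800 = 0.1731.
Relativistic Doppler for wavelength: λ' = λ₀ · √((1 − β)/(1 + β)).
λ' = 598.3 × √(0.8269/1.1731) = 598.3 × 0.83956 ≈ 502.3 nm.

502.3 nm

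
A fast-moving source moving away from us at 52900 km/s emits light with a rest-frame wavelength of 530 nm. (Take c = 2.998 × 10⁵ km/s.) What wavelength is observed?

633.5 nm

β = v/c = 52900/299800 = 0.1765.
Relativistic Doppler for wavelength: λ' = λ₀ · √((1 + β)/(1 − β)).
λ' = 530 × √(1.1765/0.8235) = 530 × 1.19520 ≈ 633.5 nm.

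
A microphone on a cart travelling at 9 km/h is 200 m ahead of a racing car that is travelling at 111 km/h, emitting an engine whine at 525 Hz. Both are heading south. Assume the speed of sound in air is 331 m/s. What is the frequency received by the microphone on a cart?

575 Hz

111 km/h = 30.83 m/s; 9 km/h = 2.5 m/s.
The microphone on a cart is ahead, so the racing car is moving toward it while the microphone on a cart is moving away from the racing car.
With source approaching and observer receding, f' = f · (v − v_o)/(v − v_s).
f' = 525 × (331 − 2.5)/(331 − 30.83) = 525 × 328.5/300.17 ≈ 575 Hz.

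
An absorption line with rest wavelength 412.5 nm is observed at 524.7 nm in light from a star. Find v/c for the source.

λ'/λ₀ = 1.2720 > 1 (redshift), so the source is receding.
λ'/λ₀ = √((1 + β)/(1 − β)) for a receding source ⇒ β = (r² − 1)/(r² + 1) with r = λ'/λ₀.
β = (1.6180 − 1)/(1.6180 + 1) ≈ 0.236.

0.236c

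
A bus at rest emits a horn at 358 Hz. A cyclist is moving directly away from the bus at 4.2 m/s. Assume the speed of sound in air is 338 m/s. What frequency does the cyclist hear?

Moving observer, stationary source: f' = f · (v − v_o)/v.
f' = 358 × (338 − 4.2)/338 = 358 × 333.8/338 ≈ 354 Hz.

354 Hz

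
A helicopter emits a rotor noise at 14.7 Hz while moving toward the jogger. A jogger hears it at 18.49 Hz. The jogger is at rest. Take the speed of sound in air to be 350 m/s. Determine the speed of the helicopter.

72 m/s

f' = f · v/(v − v_s) ⇒ v_s = v · |1 − f/f'|.
v_s = 350 × |1 − 14.7/18.49| = 350 × 0.205 ≈ 72 m/s.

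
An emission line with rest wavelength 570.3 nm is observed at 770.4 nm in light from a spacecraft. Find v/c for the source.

λ'/λ₀ = 1.3509 > 1 (redshift), so the source is receding.
λ'/λ₀ = √((1 + β)/(1 − β)) for a receding source ⇒ β = (r² − 1)/(r² + 1) with r = λ'/λ₀.
β = (1.8248 − 1)/(1.8248 + 1) ≈ 0.292.

0.292c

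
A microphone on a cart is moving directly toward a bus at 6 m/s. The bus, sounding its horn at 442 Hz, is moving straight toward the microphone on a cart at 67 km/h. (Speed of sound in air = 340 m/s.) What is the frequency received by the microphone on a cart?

67 km/h = 18.61 m/s.
With source approaching and observer approaching, f' = f · (v + v_o)/(v − v_s).
f' = 442 × (340 + 6)/(340 − 18.61) = 442 × 346/321.39 ≈ 476 Hz.

476 Hz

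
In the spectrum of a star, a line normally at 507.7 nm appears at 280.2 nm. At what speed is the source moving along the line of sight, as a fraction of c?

λ'/λ₀ = 0.5519 < 1 (blueshift), so the source is approaching.
λ'/λ₀ = √((1 − β)/(1 + β)) for an approaching source ⇒ β = (1 − r²)/(1 + r²) with r = λ'/λ₀.
β = (1 − 0.3046)/(1 + 0.3046) ≈ 0.533.

0.533c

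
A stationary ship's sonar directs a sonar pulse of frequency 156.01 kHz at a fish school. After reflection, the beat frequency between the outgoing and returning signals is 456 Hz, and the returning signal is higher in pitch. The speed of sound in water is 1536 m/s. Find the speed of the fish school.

2.24 m/s

Double Doppler shift off a moving reflector: f₂ = f₀ · (v + u)/(v − u) (u > 0 toward emitter).
Returning signal is higher, so f₂ = f₀ + Δf = 156010 + 456 = 156466 Hz.
Rearranging, u = v · (f₂ − f₀)/(f₂ + f₀) = 1536 × 456/312476 ≈ 2.24 m/s.
So the fish school is moving at 2.24 m/s toward the emitter.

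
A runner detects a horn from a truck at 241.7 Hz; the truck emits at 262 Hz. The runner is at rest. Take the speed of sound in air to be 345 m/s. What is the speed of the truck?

29 m/s

f' < f, so the truck is receding.
f' = f · v/(v + v_s) ⇒ v_s = v · |1 − f/f'|.
v_s = 345 × |1 − 262/241.7| = 345 × 0.08399 ≈ 29 m/s.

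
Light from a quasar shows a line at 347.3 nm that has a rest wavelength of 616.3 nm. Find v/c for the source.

λ'/λ₀ = 0.5635 < 1 (blueshift), so the source is approaching.
λ'/λ₀ = √((1 − β)/(1 + β)) for an approaching source ⇒ β = (1 − r²)/(1 + r²) with r = λ'/λ₀.
β = (1 − 0.3176)/(1 + 0.3176) ≈ 0.518.

0.518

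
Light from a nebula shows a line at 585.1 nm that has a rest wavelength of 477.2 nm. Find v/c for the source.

λ'/λ₀ = 1.2261 > 1 (redshift), so the source is receding.
λ'/λ₀ = √((1 + β)/(1 − β)) for a receding source ⇒ β = (r² − 1)/(r² + 1) with r = λ'/λ₀.
β = (1.5033 − 1)/(1.5033 + 1) ≈ 0.201.

0.201c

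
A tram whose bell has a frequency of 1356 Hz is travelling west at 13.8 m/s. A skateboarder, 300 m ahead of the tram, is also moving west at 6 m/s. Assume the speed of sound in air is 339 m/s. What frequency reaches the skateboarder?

The skateboarder is ahead, so the tram is moving toward it while the skateboarder is moving away from the tram.
With source approaching and observer receding, f' = f · (v − v_o)/(v − v_s).
f' = 1356 × (339 − 6)/(339 − 13.8) = 1356 × 333/325.2 ≈ 1389 Hz.

1389 Hz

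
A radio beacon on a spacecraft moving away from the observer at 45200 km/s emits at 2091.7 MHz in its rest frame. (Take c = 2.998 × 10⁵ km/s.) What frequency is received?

1796.9 MHz

β = v/c = 45200/299800 = 0.1508.
Relativistic Doppler for frequency: f' = f₀ · √((1 − β)/(1 + β)).
f' = 2091.7 × √(0.8492/1.1508) = 2091.7 × 0.85905 ≈ 1796.9 MHz.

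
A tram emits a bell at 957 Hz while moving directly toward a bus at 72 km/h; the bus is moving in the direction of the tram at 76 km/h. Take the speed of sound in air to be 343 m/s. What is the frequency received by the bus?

72 km/h = 20 m/s; 76 km/h = 21.11 m/s.
General Doppler shift: f' = f · (v + v_o)/(v − v_s).
f' = 957 × (343 + 21.11)/(343 − 20) = 957 × 364.11/323 ≈ 1079 Hz.

1079 Hz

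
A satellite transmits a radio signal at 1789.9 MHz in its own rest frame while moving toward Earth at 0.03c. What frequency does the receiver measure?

1844.4 MHz

Relativistic Doppler for frequency: f' = f₀ · √((1 + β)/(1 − β)).
f' = 1789.9 × √(1.0300/0.9700) = 1789.9 × 1.03046 ≈ 1844.4 MHz.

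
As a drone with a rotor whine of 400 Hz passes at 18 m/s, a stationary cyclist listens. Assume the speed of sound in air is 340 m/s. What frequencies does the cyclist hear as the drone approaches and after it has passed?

422 Hz approaching; 380 Hz receding

Approaching: f₁ = f · v/(v − v_s) = 400 × 340/322 ≈ 422 Hz.
Receding: f₂ = f · v/(v + v_s) = 400 × 340/358 ≈ 380 Hz.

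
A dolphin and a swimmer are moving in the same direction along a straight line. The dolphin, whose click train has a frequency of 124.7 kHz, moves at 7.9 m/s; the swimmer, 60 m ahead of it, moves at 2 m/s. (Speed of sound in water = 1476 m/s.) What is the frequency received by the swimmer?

125.2 kHz

The swimmer is ahead, so the dolphin is moving toward it while the swimmer is moving away from the dolphin.
With source approaching and observer receding, f' = f · (v − v_o)/(v − v_s).
f' = 124.7 × (1476 − 2)/(1476 − 7.9) = 124.7 × 1474/1468.1 ≈ 125.2 kHz.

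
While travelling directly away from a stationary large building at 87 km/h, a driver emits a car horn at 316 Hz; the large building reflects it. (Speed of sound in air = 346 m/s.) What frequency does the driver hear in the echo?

87 km/h = 24.17 m/s.
The large building receives the sound from a moving source: f₁ = f₀ · v/(v + v_e) = 316 × 346/370.17 ≈ 295 Hz.
On the return leg the driver is a moving observer: f₂ = f₁ · (v − v_e)/v = 295 × 321.83/346 ≈ 275 Hz.

275 Hz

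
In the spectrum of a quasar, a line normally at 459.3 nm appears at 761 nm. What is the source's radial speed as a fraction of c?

0.466

λ'/λ₀ = 1.6569 > 1 (redshift), so the source is receding.
λ'/λ₀ = √((1 + β)/(1 − β)) for a receding source ⇒ β = (r² − 1)/(r² + 1) with r = λ'/λ₀.
β = (2.7452 − 1)/(2.7452 + 1) ≈ 0.466.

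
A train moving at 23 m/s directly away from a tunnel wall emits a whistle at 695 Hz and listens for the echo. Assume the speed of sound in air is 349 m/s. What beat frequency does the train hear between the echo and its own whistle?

The tunnel wall receives the sound from a moving source: f₁ = f₀ · v/(v + v_e) = 695 × 349/372 ≈ 652.0 Hz.
On the return leg the train is a moving observer: f₂ = f₁ · (v − v_e)/v = 652.0 × 326/349 ≈ 609.1 Hz.
Equivalently f₂ = f₀ · (v − v_e)/(v + v_e).
Beat against the emitted tone: |f₂ − f₀| = 2v_e·f₀/(v + v_e) = 2 × 23 × 695/372 ≈ 86 Hz.

86 Hz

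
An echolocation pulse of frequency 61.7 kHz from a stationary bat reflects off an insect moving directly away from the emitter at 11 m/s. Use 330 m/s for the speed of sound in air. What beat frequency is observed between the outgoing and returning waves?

The insect first receives the wave as a moving observer: f₁ = f₀ · (v − u)/v = 61.7 × (330 − 11)/330 ≈ 59.64 kHz.
The reflection then acts as a moving source: f₂ = f₁ · v/(v + u) ≈ 57.72 kHz.
Equivalently f₂ = f₀ · (v − u)/(v + u).
Beat frequency (with f₀ = 61700 Hz): |f₂ − f₀| = 2u·f₀/(v + u) = 2 × 11 × 61700/341 ≈ 3981 Hz.

3981 Hz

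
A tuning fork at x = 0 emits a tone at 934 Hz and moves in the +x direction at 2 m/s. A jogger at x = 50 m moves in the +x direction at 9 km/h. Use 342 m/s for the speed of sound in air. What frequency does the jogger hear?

933 Hz

9 km/h = 2.5 m/s.
The observer lies on the +x side, so the source is heading toward the observer and the observer is heading away from the source.
General Doppler shift: f' = f · (v − v_o)/(v − v_s).
f' = 934 × (342 − 2.5)/(342 − 2) = 934 × 339.5/340 ≈ 933 Hz.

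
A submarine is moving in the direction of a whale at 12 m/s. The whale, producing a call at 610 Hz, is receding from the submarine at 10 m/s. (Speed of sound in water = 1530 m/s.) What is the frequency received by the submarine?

With source receding and observer approaching, f' = f · (v + v_o)/(v + v_s).
f' = 610 × (1530 + 12)/(1530 + 10) = 610 × 1542/1540 ≈ 611 Hz.

611 Hz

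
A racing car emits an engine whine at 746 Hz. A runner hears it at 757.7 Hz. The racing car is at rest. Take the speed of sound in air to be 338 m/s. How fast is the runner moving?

f' > f, so the runner is approaching.
f' = f · (v + v_o)/v ⇒ v_o = v · |f'/f − 1|.
v_o = 338 × |757.7/746 − 1| = 338 × 0.01568 ≈ 5.3 m/s.

5.3 m/s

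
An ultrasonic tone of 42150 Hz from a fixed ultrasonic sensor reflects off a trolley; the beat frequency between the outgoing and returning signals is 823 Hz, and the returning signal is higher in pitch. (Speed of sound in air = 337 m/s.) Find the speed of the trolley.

3.3 m/s

Double Doppler shift off a moving reflector: f₂ = f₀ · (v + u)/(v − u) (u > 0 toward emitter).
Returning signal is higher, so f₂ = f₀ + Δf = 42150 + 823 = 42973 Hz.
Rearranging, u = v · (f₂ − f₀)/(f₂ + f₀) = 337 × 823/85123 ≈ 3.3 m/s.
So the trolley is moving at 3.3 m/s toward the emitter.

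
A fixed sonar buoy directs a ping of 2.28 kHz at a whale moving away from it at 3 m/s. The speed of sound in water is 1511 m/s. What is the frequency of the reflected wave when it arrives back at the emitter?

The whale first receives the wave as a moving observer: f₁ = f₀ · (v − u)/v = 2.28 × (1511 − 3)/1511 ≈ 2.28 kHz.
On reflection it acts as a source moving away from the stationary detector: f₂ = f₁ · v/(v + u) = 2.28 × 1511/1514 ≈ 2.27 kHz.
Equivalently f₂ = f₀ · (v − u)/(v + u).

2.27 kHz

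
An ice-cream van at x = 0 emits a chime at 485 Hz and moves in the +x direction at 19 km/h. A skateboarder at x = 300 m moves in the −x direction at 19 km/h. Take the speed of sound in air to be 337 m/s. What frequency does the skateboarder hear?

500 Hz

19 km/h = 5.278 m/s; 19 km/h = 5.278 m/s.
The observer lies on the +x side, so the source is heading toward the observer and the observer is heading toward the source.
Both move, so f' = f · (v + v_o)/(v − v_s).
f' = 485 × (337 + 5.278)/(337 − 5.278) = 485 × 342.28/331.72 ≈ 500 Hz.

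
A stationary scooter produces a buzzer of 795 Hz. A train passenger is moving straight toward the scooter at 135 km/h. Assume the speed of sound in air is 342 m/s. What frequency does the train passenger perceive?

882 Hz

135 km/h = 37.5 m/s.
Only the observer moves, toward the source, so f' = f · (v + v_o)/v.
f' = 795 × (342 + 37.5)/342 = 795 × 379.5/342 ≈ 882 Hz.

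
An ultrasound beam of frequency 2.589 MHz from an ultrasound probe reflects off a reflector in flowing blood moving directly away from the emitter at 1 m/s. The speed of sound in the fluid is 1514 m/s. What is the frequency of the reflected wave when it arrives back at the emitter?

2.586 MHz

At the reflector in flowing blood (a moving observer), f₁ = f₀ · (v − u)/v = 2.589 × 1513/1514 ≈ 2.587 MHz.
On reflection it acts as a source moving away from the stationary detector: f₂ = f₁ · v/(v + u) = 2.587 × 1514/1515 ≈ 2.586 MHz.
Equivalently f₂ = f₀ · (v − u)/(v + u).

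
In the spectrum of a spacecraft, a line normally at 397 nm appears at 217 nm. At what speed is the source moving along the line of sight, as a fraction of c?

λ'/λ₀ = 0.5466 < 1 (blueshift), so the source is approaching.
λ'/λ₀ = √((1 − β)/(1 + β)) for an approaching source ⇒ β = (1 − r²)/(1 + r²) with r = λ'/λ₀.
β = (1 − 0.2988)/(1 + 0.2988) ≈ 0.540.

0.540c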